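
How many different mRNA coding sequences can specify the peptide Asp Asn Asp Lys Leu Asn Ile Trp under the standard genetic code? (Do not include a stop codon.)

Asp: 2 codons.
Asn: 2 codons.
Asp: 2 codons.
Lys: 2 codons.
Leu: 6 codons.
Asn: 2 codons.
Ile: 3 codons.
Trp: 1 codon.
2 × 2 × 2 × 2 × 6 × 2 × 3 × 1 = 576.

576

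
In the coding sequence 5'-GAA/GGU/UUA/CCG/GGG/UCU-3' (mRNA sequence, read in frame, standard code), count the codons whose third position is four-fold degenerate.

4

Codon 1 GAA (Glu): third position 2-fold.
Codon 2 GGU (Gly): third position 4-fold.
Codon 3 UUA (Leu): third position 2-fold.
Codon 4 CCG (Pro): third position 4-fold.
Codon 5 GGG (Gly): third position 4-fold.
Codon 6 UCU (Ser): third position 4-fold.
Four-fold degenerate third positions: 4.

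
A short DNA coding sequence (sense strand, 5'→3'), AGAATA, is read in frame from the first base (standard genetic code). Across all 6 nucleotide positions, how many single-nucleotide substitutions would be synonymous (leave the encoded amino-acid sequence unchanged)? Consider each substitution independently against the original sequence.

Codon 1 (AGA, Arg): 2 synonymous substitutions.
Codon 2 (ATA, Ile): 2 synonymous substitutions.
Total: 2 + 2 = 4.

4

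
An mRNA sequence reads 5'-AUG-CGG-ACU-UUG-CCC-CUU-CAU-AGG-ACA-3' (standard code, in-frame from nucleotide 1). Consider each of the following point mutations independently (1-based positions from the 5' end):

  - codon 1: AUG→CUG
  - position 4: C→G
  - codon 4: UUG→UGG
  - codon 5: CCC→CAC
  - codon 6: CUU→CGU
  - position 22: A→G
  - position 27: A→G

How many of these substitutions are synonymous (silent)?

1

Codon 1: AUG (Met) → CUG (Leu) — missense.
Codon 2: CGG (Arg) → GGG (Gly) — missense.
Codon 4: UUG (Leu) → UGG (Trp) — missense.
Codon 5: CCC (Pro) → CAC (His) — missense.
Codon 6: CUU (Leu) → CGU (Arg) — missense.
Codon 8: AGG (Arg) → GGG (Gly) — missense.
Codon 9: ACA (Thr) → ACG (Thr) — synonymous.
Synonymous: 1 of 7.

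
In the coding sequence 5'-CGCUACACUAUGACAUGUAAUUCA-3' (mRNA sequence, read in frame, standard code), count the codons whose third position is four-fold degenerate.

4

Codon 1 CGC (Arg): third position 4-fold.
Codon 2 UAC (Tyr): third position 2-fold.
Codon 3 ACU (Thr): third position 4-fold.
Codon 4 AUG (Met): third position 1-fold.
Codon 5 ACA (Thr): third position 4-fold.
Codon 6 UGU (Cys): third position 2-fold.
Codon 7 AAU (Asn): third position 2-fold.
Codon 8 UCA (Ser): third position 4-fold.
Four-fold degenerate third positions: 4.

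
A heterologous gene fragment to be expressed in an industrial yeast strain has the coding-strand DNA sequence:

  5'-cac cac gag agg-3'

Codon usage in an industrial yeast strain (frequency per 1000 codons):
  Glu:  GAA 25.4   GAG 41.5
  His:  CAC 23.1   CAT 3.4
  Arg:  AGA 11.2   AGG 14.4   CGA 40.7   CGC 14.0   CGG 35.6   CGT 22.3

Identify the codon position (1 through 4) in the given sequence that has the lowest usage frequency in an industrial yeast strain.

Codon 1 CAC (His): 23.1 per 1000.
Codon 2 CAC (His): 23.1 per 1000.
Codon 3 GAG (Glu): 41.5 per 1000.
Codon 4 AGG (Arg): 14.4 per 1000.
Lowest frequency is 14.4 at codon 4.

4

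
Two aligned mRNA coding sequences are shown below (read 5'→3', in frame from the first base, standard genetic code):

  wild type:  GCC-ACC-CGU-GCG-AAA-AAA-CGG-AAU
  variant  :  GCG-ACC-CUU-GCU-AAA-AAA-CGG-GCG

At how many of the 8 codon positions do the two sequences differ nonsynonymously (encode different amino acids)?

2

Codon 1: GCC Ala / GCG Ala — synonymous.
Codon 2: ACC Thr / ACC Thr — identical.
Codon 3: CGU Arg / CUU Leu — nonsynonymous.
Codon 4: GCG Ala / GCU Ala — synonymous.
Codon 5: AAA Lys / AAA Lys — identical.
Codon 6: AAA Lys / AAA Lys — identical.
Codon 7: CGG Arg / CGG Arg — identical.
Codon 8: AAU Asn / GCG Ala — nonsynonymous.
Nonsynonymous differences: 2.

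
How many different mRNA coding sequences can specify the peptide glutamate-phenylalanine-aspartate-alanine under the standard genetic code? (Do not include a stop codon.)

Glu: 2 codons.
Phe: 2 codons.
Asp: 2 codons.
Ala: 4 codons.
2 × 2 × 2 × 4 = 32.

32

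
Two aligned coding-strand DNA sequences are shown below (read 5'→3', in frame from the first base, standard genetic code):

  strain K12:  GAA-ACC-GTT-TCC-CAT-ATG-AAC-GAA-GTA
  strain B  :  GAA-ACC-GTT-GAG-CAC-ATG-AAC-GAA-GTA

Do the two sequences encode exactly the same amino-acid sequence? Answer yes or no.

Codon 1: GAA Glu / GAA Glu — identical.
Codon 2: ACC Thr / ACC Thr — identical.
Codon 3: GTT Val / GTT Val — identical.
Codon 4: TCC Ser / GAG Glu — nonsynonymous.
Codon 5: CAT His / CAC His — synonymous.
Codon 6: ATG Met / ATG Met — identical.
Codon 7: AAC Asn / AAC Asn — identical.
Codon 8: GAA Glu / GAA Glu — identical.
Codon 9: GTA Val / GTA Val — identical.
Nonsynonymous differences: 1 → different protein.

no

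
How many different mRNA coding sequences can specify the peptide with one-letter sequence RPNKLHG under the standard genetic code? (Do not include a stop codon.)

4608

Arg: 6 codons.
Pro: 4 codons.
Asn: 2 codons.
Lys: 2 codons.
Leu: 6 codons.
His: 2 codons.
Gly: 4 codons.
6 × 4 × 2 × 2 × 6 × 2 × 4 = 4608.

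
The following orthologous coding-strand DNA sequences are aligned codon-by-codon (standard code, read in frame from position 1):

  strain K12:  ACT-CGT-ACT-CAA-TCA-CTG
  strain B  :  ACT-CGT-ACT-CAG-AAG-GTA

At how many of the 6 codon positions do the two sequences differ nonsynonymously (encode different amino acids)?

Codon 1: ACT Thr / ACT Thr — identical.
Codon 2: CGT Arg / CGT Arg — identical.
Codon 3: ACT Thr / ACT Thr — identical.
Codon 4: CAA Gln / CAG Gln — synonymous.
Codon 5: TCA Ser / AAG Lys — nonsynonymous.
Codon 6: CTG Leu / GTA Val — nonsynonymous.
Nonsynonymous differences: 2.

2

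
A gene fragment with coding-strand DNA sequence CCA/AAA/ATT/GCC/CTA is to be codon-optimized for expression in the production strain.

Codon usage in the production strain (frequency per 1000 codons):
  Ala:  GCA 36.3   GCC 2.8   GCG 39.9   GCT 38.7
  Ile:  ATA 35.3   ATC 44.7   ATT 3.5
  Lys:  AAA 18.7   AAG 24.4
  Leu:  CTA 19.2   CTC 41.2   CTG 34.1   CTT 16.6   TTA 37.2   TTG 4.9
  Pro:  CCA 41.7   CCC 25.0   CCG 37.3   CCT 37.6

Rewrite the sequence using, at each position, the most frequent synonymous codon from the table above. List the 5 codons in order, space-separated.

CCA AAG ATC GCG CTC

Codon 1 (Pro): best is CCA at 41.7.
Codon 2 (Lys): best is AAG at 24.4.
Codon 3 (Ile): best is ATC at 44.7.
Codon 4 (Ala): best is GCG at 39.9.
Codon 5 (Leu): best is CTC at 41.2.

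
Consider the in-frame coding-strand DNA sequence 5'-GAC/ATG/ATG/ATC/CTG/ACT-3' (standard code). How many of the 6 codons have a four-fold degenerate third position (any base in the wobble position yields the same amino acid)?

2

Codon 1 GAC (Asp): third position 2-fold.
Codon 2 ATG (Met): third position 1-fold.
Codon 3 ATG (Met): third position 1-fold.
Codon 4 ATC (Ile): third position 3-fold.
Codon 5 CTG (Leu): third position 4-fold.
Codon 6 ACT (Thr): third position 4-fold.
Four-fold degenerate third positions: 2.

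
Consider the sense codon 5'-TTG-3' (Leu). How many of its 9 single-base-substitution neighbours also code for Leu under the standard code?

Position 1: CTG → 1 synonymous.
Position 2: none → 0 synonymous.
Position 3: TTA → 1 synonymous.
Total: 1 + 0 + 1 = 2.

2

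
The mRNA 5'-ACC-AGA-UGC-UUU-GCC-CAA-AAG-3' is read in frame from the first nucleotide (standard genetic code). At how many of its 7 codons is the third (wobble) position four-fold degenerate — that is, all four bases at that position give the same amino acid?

2

Codon 1 ACC (Thr): third position 4-fold.
Codon 2 AGA (Arg): third position 2-fold.
Codon 3 UGC (Cys): third position 2-fold.
Codon 4 UUU (Phe): third position 2-fold.
Codon 5 GCC (Ala): third position 4-fold.
Codon 6 CAA (Gln): third position 2-fold.
Codon 7 AAG (Lys): third position 2-fold.
Four-fold degenerate third positions: 2.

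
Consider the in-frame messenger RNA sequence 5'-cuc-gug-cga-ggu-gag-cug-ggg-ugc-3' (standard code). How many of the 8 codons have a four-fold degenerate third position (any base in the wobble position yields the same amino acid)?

6

Codon 1 CUC (Leu): third position 4-fold.
Codon 2 GUG (Val): third position 4-fold.
Codon 3 CGA (Arg): third position 4-fold.
Codon 4 GGU (Gly): third position 4-fold.
Codon 5 GAG (Glu): third position 2-fold.
Codon 6 CUG (Leu): third position 4-fold.
Codon 7 GGG (Gly): third position 4-fold.
Codon 8 UGC (Cys): third position 2-fold.
Four-fold degenerate third positions: 6.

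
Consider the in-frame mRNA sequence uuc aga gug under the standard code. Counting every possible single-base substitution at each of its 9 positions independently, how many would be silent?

Codon 1 (UUC, Phe): 1 synonymous substitution.
Codon 2 (AGA, Arg): 2 synonymous substitutions.
Codon 3 (GUG, Val): 3 synonymous substitutions.
Total: 1 + 2 + 3 = 6.

6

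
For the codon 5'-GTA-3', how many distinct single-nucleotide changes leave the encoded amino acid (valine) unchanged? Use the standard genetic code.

3

Position 1: none → 0 synonymous.
Position 2: none → 0 synonymous.
Position 3: GTT, GTC, GTG → 3 synonymous.
Total: 0 + 0 + 3 = 3.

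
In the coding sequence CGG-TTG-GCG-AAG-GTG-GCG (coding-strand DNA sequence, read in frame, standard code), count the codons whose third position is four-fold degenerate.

4

Codon 1 CGG (Arg): third position 4-fold.
Codon 2 TTG (Leu): third position 2-fold.
Codon 3 GCG (Ala): third position 4-fold.
Codon 4 AAG (Lys): third position 2-fold.
Codon 5 GTG (Val): third position 4-fold.
Codon 6 GCG (Ala): third position 4-fold.
Four-fold degenerate third positions: 4.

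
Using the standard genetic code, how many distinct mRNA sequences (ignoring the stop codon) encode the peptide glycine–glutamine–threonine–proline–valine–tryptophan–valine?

Gly: 4 codons.
Gln: 2 codons.
Thr: 4 codons.
Pro: 4 codons.
Val: 4 codons.
Trp: 1 codon.
Val: 4 codons.
4 × 2 × 4 × 4 × 4 × 1 × 4 = 2048.

2048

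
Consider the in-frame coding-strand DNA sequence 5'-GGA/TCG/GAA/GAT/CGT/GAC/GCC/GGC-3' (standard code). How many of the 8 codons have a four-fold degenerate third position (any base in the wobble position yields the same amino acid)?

Codon 1 GGA (Gly): third position 4-fold.
Codon 2 TCG (Ser): third position 4-fold.
Codon 3 GAA (Glu): third position 2-fold.
Codon 4 GAT (Asp): third position 2-fold.
Codon 5 CGT (Arg): third position 4-fold.
Codon 6 GAC (Asp): third position 2-fold.
Codon 7 GCC (Ala): third position 4-fold.
Codon 8 GGC (Gly): third position 4-fold.
Four-fold degenerate third positions: 5.

5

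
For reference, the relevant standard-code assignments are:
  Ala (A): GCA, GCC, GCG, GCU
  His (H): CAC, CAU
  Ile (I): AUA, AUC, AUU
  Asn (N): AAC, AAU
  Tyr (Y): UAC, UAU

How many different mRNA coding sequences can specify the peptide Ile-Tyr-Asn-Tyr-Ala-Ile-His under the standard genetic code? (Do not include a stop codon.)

576

Ile: 3 codons.
Tyr: 2 codons.
Asn: 2 codons.
Tyr: 2 codons.
Ala: 4 codons.
Ile: 3 codons.
His: 2 codons.
3 × 2 × 2 × 2 × 4 × 3 × 2 = 576.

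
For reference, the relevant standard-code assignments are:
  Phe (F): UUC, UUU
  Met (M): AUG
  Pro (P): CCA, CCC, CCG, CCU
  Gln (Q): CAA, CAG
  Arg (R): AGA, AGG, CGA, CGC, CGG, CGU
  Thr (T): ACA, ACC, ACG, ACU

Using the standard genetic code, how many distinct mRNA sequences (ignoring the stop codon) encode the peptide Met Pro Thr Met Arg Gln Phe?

384

Met: 1 codon.
Pro: 4 codons.
Thr: 4 codons.
Met: 1 codon.
Arg: 6 codons.
Gln: 2 codons.
Phe: 2 codons.
1 × 4 × 4 × 1 × 6 × 2 × 2 = 384.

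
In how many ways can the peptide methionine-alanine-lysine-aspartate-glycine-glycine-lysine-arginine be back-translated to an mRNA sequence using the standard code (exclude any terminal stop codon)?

Met: 1 codon.
Ala: 4 codons.
Lys: 2 codons.
Asp: 2 codons.
Gly: 4 codons.
Gly: 4 codons.
Lys: 2 codons.
Arg: 6 codons.
1 × 4 × 2 × 2 × 4 × 4 × 2 × 6 = 3072.

3072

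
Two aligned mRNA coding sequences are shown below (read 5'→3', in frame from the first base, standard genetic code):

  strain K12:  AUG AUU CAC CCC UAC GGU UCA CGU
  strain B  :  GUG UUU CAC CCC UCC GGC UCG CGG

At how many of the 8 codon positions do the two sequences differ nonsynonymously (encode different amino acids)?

Codon 1: AUG Met / GUG Val — nonsynonymous.
Codon 2: AUU Ile / UUU Phe — nonsynonymous.
Codon 3: CAC His / CAC His — identical.
Codon 4: CCC Pro / CCC Pro — identical.
Codon 5: UAC Tyr / UCC Ser — nonsynonymous.
Codon 6: GGU Gly / GGC Gly — synonymous.
Codon 7: UCA Ser / UCG Ser — synonymous.
Codon 8: CGU Arg / CGG Arg — synonymous.
Nonsynonymous differences: 3.

3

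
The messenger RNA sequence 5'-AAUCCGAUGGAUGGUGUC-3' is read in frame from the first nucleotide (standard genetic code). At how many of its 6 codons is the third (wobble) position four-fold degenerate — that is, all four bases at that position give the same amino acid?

Codon 1 AAU (Asn): third position 2-fold.
Codon 2 CCG (Pro): third position 4-fold.
Codon 3 AUG (Met): third position 1-fold.
Codon 4 GAU (Asp): third position 2-fold.
Codon 5 GGU (Gly): third position 4-fold.
Codon 6 GUC (Val): third position 4-fold.
Four-fold degenerate third positions: 3.

3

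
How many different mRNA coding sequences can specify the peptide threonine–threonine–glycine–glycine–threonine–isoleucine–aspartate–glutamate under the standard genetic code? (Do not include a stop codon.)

Thr: 4 codons.
Thr: 4 codons.
Gly: 4 codons.
Gly: 4 codons.
Thr: 4 codons.
Ile: 3 codons.
Asp: 2 codons.
Glu: 2 codons.
4 × 4 × 4 × 4 × 4 × 3 × 2 × 2 = 12288.

12288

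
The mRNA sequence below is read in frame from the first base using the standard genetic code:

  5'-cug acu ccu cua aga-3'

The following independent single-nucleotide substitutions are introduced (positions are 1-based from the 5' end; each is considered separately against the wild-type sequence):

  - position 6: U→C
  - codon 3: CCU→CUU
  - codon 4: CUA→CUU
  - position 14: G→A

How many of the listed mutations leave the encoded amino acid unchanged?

Codon 2: ACU (Thr) → ACC (Thr) — synonymous.
Codon 3: CCU (Pro) → CUU (Leu) — missense.
Codon 4: CUA (Leu) → CUU (Leu) — synonymous.
Codon 5: AGA (Arg) → AAA (Lys) — missense.
Synonymous: 2 of 4.

2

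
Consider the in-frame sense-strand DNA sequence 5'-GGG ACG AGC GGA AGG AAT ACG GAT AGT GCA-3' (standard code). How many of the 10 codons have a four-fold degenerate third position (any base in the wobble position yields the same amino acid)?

5

Codon 1 GGG (Gly): third position 4-fold.
Codon 2 ACG (Thr): third position 4-fold.
Codon 3 AGC (Ser): third position 2-fold.
Codon 4 GGA (Gly): third position 4-fold.
Codon 5 AGG (Arg): third position 2-fold.
Codon 6 AAT (Asn): third position 2-fold.
Codon 7 ACG (Thr): third position 4-fold.
Codon 8 GAT (Asp): third position 2-fold.
Codon 9 AGT (Ser): third position 2-fold.
Codon 10 GCA (Ala): third position 4-fold.
Four-fold degenerate third positions: 5.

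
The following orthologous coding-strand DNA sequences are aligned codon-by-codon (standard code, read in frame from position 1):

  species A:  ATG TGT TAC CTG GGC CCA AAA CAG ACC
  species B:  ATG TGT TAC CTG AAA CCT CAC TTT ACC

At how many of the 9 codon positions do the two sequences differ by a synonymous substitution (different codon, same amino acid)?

Codon 1: ATG Met / ATG Met — identical.
Codon 2: TGT Cys / TGT Cys — identical.
Codon 3: TAC Tyr / TAC Tyr — identical.
Codon 4: CTG Leu / CTG Leu — identical.
Codon 5: GGC Gly / AAA Lys — nonsynonymous.
Codon 6: CCA Pro / CCT Pro — synonymous.
Codon 7: AAA Lys / CAC His — nonsynonymous.
Codon 8: CAG Gln / TTT Phe — nonsynonymous.
Codon 9: ACC Thr / ACC Thr — identical.
Synonymous differences: 1.

1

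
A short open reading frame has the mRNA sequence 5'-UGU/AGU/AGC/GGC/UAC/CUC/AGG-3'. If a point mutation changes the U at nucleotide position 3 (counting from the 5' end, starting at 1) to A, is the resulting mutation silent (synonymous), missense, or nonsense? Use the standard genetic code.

Position 3 falls in codon 1: UGU → Cys.
After the substitution the codon is UGA → Stop.
The new codon is a stop codon, so this is a nonsense mutation.

nonsense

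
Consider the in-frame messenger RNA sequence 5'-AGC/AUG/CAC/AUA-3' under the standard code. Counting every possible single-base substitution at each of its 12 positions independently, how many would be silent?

4

Codon 1 (AGC, Ser): 1 synonymous substitution.
Codon 2 (AUG, Met): 0 synonymous substitutions.
Codon 3 (CAC, His): 1 synonymous substitution.
Codon 4 (AUA, Ile): 2 synonymous substitutions.
Total: 1 + 0 + 1 + 2 = 4.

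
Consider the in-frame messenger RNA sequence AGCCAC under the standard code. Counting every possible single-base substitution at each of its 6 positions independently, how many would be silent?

Codon 1 (AGC, Ser): 1 synonymous substitution.
Codon 2 (CAC, His): 1 synonymous substitution.
Total: 1 + 1 = 2.

2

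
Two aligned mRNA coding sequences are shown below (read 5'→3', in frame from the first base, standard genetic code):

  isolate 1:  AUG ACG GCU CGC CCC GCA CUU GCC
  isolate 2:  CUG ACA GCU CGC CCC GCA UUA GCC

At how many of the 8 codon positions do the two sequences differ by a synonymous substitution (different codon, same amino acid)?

2

Codon 1: AUG Met / CUG Leu — nonsynonymous.
Codon 2: ACG Thr / ACA Thr — synonymous.
Codon 3: GCU Ala / GCU Ala — identical.
Codon 4: CGC Arg / CGC Arg — identical.
Codon 5: CCC Pro / CCC Pro — identical.
Codon 6: GCA Ala / GCA Ala — identical.
Codon 7: CUU Leu / UUA Leu — synonymous.
Codon 8: GCC Ala / GCC Ala — identical.
Synonymous differences: 2.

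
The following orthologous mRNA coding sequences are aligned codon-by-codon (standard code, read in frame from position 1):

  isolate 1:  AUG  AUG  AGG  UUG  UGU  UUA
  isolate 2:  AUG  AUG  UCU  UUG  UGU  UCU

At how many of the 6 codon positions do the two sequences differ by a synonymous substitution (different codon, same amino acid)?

Codon 1: AUG Met / AUG Met — identical.
Codon 2: AUG Met / AUG Met — identical.
Codon 3: AGG Arg / UCU Ser — nonsynonymous.
Codon 4: UUG Leu / UUG Leu — identical.
Codon 5: UGU Cys / UGU Cys — identical.
Codon 6: UUA Leu / UCU Ser — nonsynonymous.
Synonymous differences: 0.

0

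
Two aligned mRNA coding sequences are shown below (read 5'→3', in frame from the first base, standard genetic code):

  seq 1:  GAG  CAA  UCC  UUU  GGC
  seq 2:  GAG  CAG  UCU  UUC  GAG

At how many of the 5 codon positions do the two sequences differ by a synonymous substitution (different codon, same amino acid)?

3

Codon 1: GAG Glu / GAG Glu — identical.
Codon 2: CAA Gln / CAG Gln — synonymous.
Codon 3: UCC Ser / UCU Ser — synonymous.
Codon 4: UUU Phe / UUC Phe — synonymous.
Codon 5: GGC Gly / GAG Glu — nonsynonymous.
Synonymous differences: 3.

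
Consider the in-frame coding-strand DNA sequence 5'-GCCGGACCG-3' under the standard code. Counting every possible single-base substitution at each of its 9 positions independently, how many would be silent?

9

Codon 1 (GCC, Ala): 3 synonymous substitutions.
Codon 2 (GGA, Gly): 3 synonymous substitutions.
Codon 3 (CCG, Pro): 3 synonymous substitutions.
Total: 3 + 3 + 3 = 9.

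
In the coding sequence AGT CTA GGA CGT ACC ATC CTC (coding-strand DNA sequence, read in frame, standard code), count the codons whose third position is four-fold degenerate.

5

Codon 1 AGT (Ser): third position 2-fold.
Codon 2 CTA (Leu): third position 4-fold.
Codon 3 GGA (Gly): third position 4-fold.
Codon 4 CGT (Arg): third position 4-fold.
Codon 5 ACC (Thr): third position 4-fold.
Codon 6 ATC (Ile): third position 3-fold.
Codon 7 CTC (Leu): third position 4-fold.
Four-fold degenerate third positions: 5.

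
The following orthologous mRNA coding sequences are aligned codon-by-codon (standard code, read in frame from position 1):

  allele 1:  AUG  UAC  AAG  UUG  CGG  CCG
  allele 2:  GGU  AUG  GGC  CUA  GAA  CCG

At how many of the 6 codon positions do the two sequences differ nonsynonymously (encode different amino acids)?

Codon 1: AUG Met / GGU Gly — nonsynonymous.
Codon 2: UAC Tyr / AUG Met — nonsynonymous.
Codon 3: AAG Lys / GGC Gly — nonsynonymous.
Codon 4: UUG Leu / CUA Leu — synonymous.
Codon 5: CGG Arg / GAA Glu — nonsynonymous.
Codon 6: CCG Pro / CCG Pro — identical.
Nonsynonymous differences: 4.

4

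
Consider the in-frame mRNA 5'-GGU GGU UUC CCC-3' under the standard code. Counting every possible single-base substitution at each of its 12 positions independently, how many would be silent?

10

Codon 1 (GGU, Gly): 3 synonymous substitutions.
Codon 2 (GGU, Gly): 3 synonymous substitutions.
Codon 3 (UUC, Phe): 1 synonymous substitution.
Codon 4 (CCC, Pro): 3 synonymous substitutions.
Total: 3 + 3 + 1 + 3 = 10.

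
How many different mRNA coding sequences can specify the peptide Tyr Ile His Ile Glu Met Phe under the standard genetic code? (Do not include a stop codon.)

144

Tyr: 2 codons.
Ile: 3 codons.
His: 2 codons.
Ile: 3 codons.
Glu: 2 codons.
Met: 1 codon.
Phe: 2 codons.
2 × 3 × 2 × 3 × 2 × 1 × 2 = 144.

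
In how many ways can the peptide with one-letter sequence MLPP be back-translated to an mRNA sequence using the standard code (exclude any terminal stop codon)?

96

Met: 1 codon.
Leu: 6 codons.
Pro: 4 codons.
Pro: 4 codons.
1 × 6 × 4 × 4 = 96.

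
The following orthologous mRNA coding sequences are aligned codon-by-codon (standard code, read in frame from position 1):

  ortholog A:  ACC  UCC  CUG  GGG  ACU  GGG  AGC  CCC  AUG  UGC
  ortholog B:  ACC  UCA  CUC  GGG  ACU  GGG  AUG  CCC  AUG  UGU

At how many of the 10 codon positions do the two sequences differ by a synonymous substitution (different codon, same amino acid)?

Codon 1: ACC Thr / ACC Thr — identical.
Codon 2: UCC Ser / UCA Ser — synonymous.
Codon 3: CUG Leu / CUC Leu — synonymous.
Codon 4: GGG Gly / GGG Gly — identical.
Codon 5: ACU Thr / ACU Thr — identical.
Codon 6: GGG Gly / GGG Gly — identical.
Codon 7: AGC Ser / AUG Met — nonsynonymous.
Codon 8: CCC Pro / CCC Pro — identical.
Codon 9: AUG Met / AUG Met — identical.
Codon 10: UGC Cys / UGU Cys — synonymous.
Synonymous differences: 3.

3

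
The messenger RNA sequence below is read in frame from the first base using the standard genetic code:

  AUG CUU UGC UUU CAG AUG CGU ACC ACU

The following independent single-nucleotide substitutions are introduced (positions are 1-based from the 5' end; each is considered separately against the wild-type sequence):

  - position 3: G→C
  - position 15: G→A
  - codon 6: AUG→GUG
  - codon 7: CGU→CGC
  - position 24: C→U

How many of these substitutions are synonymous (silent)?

3

Codon 1: AUG (Met) → AUC (Ile) — missense.
Codon 5: CAG (Gln) → CAA (Gln) — synonymous.
Codon 6: AUG (Met) → GUG (Val) — missense.
Codon 7: CGU (Arg) → CGC (Arg) — synonymous.
Codon 8: ACC (Thr) → ACU (Thr) — synonymous.
Synonymous: 3 of 5.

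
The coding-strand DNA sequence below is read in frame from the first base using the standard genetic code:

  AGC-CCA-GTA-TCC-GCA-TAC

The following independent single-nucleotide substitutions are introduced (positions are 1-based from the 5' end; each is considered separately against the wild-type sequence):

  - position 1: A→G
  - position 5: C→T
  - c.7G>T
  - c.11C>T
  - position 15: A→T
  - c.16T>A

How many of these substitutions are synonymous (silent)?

1

Codon 1: AGC (Ser) → GGC (Gly) — missense.
Codon 2: CCA (Pro) → CTA (Leu) — missense.
Codon 3: GTA (Val) → TTA (Leu) — missense.
Codon 4: TCC (Ser) → TTC (Phe) — missense.
Codon 5: GCA (Ala) → GCT (Ala) — synonymous.
Codon 6: TAC (Tyr) → AAC (Asn) — missense.
Synonymous: 1 of 6.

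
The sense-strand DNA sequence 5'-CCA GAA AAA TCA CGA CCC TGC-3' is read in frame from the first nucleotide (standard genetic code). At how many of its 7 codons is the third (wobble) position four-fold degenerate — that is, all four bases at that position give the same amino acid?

Codon 1 CCA (Pro): third position 4-fold.
Codon 2 GAA (Glu): third position 2-fold.
Codon 3 AAA (Lys): third position 2-fold.
Codon 4 TCA (Ser): third position 4-fold.
Codon 5 CGA (Arg): third position 4-fold.
Codon 6 CCC (Pro): third position 4-fold.
Codon 7 TGC (Cys): third position 2-fold.
Four-fold degenerate third positions: 4.

4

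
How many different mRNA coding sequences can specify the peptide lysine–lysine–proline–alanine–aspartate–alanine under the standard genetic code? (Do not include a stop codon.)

Lys: 2 codons.
Lys: 2 codons.
Pro: 4 codons.
Ala: 4 codons.
Asp: 2 codons.
Ala: 4 codons.
2 × 2 × 4 × 4 × 2 × 4 = 512.

512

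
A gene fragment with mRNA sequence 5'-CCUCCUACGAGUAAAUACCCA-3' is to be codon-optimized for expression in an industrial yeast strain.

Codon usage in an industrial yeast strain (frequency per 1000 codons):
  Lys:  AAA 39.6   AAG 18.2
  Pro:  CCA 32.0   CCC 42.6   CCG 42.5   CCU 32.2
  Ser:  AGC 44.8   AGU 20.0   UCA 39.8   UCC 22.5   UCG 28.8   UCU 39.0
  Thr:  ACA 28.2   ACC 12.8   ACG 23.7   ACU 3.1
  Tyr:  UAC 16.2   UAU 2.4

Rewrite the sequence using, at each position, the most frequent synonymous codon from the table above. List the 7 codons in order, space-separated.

CCC CCC ACA AGC AAA UAC CCC

Codon 1 (Pro): best is CCC at 42.6.
Codon 2 (Pro): best is CCC at 42.6.
Codon 3 (Thr): best is ACA at 28.2.
Codon 4 (Ser): best is AGC at 44.8.
Codon 5 (Lys): best is AAA at 39.6.
Codon 6 (Tyr): best is UAC at 16.2.
Codon 7 (Pro): best is CCC at 42.6.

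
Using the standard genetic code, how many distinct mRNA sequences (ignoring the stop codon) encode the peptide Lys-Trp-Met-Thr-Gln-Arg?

Lys: 2 codons.
Trp: 1 codon.
Met: 1 codon.
Thr: 4 codons.
Gln: 2 codons.
Arg: 6 codons.
2 × 1 × 1 × 4 × 2 × 6 = 96.

96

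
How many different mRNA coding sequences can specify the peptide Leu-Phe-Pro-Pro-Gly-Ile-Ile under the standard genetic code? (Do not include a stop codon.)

6912

Leu: 6 codons.
Phe: 2 codons.
Pro: 4 codons.
Pro: 4 codons.
Gly: 4 codons.
Ile: 3 codons.
Ile: 3 codons.
6 × 2 × 4 × 4 × 4 × 3 × 3 = 6912.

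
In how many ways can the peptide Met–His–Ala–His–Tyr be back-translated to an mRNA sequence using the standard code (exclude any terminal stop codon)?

32

Met: 1 codon.
His: 2 codons.
Ala: 4 codons.
His: 2 codons.
Tyr: 2 codons.
1 × 2 × 4 × 2 × 2 = 32.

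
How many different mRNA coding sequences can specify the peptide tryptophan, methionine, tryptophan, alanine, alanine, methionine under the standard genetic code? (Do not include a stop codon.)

Trp: 1 codon.
Met: 1 codon.
Trp: 1 codon.
Ala: 4 codons.
Ala: 4 codons.
Met: 1 codon.
1 × 1 × 1 × 4 × 4 × 1 = 16.

16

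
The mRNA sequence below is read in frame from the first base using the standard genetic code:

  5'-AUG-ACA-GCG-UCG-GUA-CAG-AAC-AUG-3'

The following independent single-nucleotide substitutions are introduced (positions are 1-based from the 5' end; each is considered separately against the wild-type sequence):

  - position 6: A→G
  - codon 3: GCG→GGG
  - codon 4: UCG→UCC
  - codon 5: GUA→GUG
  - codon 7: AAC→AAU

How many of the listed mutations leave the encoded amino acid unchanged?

Codon 2: ACA (Thr) → ACG (Thr) — synonymous.
Codon 3: GCG (Ala) → GGG (Gly) — missense.
Codon 4: UCG (Ser) → UCC (Ser) — synonymous.
Codon 5: GUA (Val) → GUG (Val) — synonymous.
Codon 7: AAC (Asn) → AAU (Asn) — synonymous.
Synonymous: 4 of 5.

4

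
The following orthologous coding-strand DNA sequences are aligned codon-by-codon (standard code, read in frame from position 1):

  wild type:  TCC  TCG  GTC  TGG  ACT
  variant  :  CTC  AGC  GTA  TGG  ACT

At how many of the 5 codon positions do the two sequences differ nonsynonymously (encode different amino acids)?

1

Codon 1: TCC Ser / CTC Leu — nonsynonymous.
Codon 2: TCG Ser / AGC Ser — synonymous.
Codon 3: GTC Val / GTA Val — synonymous.
Codon 4: TGG Trp / TGG Trp — identical.
Codon 5: ACT Thr / ACT Thr — identical.
Nonsynonymous differences: 1.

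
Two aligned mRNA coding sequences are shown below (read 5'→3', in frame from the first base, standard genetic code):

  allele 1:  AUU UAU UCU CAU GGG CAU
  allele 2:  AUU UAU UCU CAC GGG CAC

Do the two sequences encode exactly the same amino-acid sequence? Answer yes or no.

yes

Codon 1: AUU Ile / AUU Ile — identical.
Codon 2: UAU Tyr / UAU Tyr — identical.
Codon 3: UCU Ser / UCU Ser — identical.
Codon 4: CAU His / CAC His — synonymous.
Codon 5: GGG Gly / GGG Gly — identical.
Codon 6: CAU His / CAC His — synonymous.
Nonsynonymous differences: 0 → same protein.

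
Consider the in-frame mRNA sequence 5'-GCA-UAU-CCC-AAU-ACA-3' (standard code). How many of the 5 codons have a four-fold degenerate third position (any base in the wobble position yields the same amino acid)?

Codon 1 GCA (Ala): third position 4-fold.
Codon 2 UAU (Tyr): third position 2-fold.
Codon 3 CCC (Pro): third position 4-fold.
Codon 4 AAU (Asn): third position 2-fold.
Codon 5 ACA (Thr): third position 4-fold.
Four-fold degenerate third positions: 3.

3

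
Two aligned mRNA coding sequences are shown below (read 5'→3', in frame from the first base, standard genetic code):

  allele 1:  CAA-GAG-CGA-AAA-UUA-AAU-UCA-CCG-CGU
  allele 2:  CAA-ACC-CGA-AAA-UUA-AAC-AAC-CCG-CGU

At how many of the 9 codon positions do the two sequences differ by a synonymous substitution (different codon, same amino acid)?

1

Codon 1: CAA Gln / CAA Gln — identical.
Codon 2: GAG Glu / ACC Thr — nonsynonymous.
Codon 3: CGA Arg / CGA Arg — identical.
Codon 4: AAA Lys / AAA Lys — identical.
Codon 5: UUA Leu / UUA Leu — identical.
Codon 6: AAU Asn / AAC Asn — synonymous.
Codon 7: UCA Ser / AAC Asn — nonsynonymous.
Codon 8: CCG Pro / CCG Pro — identical.
Codon 9: CGU Arg / CGU Arg — identical.
Synonymous differences: 1.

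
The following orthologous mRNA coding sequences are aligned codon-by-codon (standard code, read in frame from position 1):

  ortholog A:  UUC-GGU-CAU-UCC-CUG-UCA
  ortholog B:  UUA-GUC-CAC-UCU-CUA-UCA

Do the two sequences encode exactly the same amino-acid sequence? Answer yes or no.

Codon 1: UUC Phe / UUA Leu — nonsynonymous.
Codon 2: GGU Gly / GUC Val — nonsynonymous.
Codon 3: CAU His / CAC His — synonymous.
Codon 4: UCC Ser / UCU Ser — synonymous.
Codon 5: CUG Leu / CUA Leu — synonymous.
Codon 6: UCA Ser / UCA Ser — identical.
Nonsynonymous differences: 2 → different protein.

no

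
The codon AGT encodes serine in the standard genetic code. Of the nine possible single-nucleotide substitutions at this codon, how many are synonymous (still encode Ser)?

Position 1: none → 0 synonymous.
Position 2: none → 0 synonymous.
Position 3: AGC → 1 synonymous.
Total: 0 + 0 + 1 = 1.

1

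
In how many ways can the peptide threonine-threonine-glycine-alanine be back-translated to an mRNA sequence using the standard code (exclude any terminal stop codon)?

Thr: 4 codons.
Thr: 4 codons.
Gly: 4 codons.
Ala: 4 codons.
4 × 4 × 4 × 4 = 256.

256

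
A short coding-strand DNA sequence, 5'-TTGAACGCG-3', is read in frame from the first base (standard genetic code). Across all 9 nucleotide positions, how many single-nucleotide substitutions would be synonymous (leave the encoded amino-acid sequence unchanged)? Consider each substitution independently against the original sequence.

Codon 1 (TTG, Leu): 2 synonymous substitutions.
Codon 2 (AAC, Asn): 1 synonymous substitution.
Codon 3 (GCG, Ala): 3 synonymous substitutions.
Total: 2 + 1 + 3 = 6.

6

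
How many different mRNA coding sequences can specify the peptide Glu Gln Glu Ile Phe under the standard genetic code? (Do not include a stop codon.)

48

Glu: 2 codons.
Gln: 2 codons.
Glu: 2 codons.
Ile: 3 codons.
Phe: 2 codons.
2 × 2 × 2 × 3 × 2 = 48.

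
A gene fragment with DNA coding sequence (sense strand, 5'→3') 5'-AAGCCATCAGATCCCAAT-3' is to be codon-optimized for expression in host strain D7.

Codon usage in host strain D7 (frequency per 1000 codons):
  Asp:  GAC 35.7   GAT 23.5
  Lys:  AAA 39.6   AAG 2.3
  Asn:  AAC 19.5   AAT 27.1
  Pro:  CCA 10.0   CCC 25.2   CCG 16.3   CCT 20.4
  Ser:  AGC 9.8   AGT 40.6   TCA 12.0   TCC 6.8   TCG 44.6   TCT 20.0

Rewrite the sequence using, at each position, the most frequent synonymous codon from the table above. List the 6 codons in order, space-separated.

Codon 1 (Lys): best is AAA at 39.6.
Codon 2 (Pro): best is CCC at 25.2.
Codon 3 (Ser): best is TCG at 44.6.
Codon 4 (Asp): best is GAC at 35.7.
Codon 5 (Pro): best is CCC at 25.2.
Codon 6 (Asn): best is AAT at 27.1.

AAA CCC TCG GAC CCC AAT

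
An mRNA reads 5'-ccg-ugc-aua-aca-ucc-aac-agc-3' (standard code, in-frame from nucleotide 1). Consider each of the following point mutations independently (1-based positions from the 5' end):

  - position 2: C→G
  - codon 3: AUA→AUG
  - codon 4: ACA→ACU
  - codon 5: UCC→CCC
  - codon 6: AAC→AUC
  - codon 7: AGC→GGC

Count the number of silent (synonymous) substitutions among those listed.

Codon 1: CCG (Pro) → CGG (Arg) — missense.
Codon 3: AUA (Ile) → AUG (Met) — missense.
Codon 4: ACA (Thr) → ACU (Thr) — synonymous.
Codon 5: UCC (Ser) → CCC (Pro) — missense.
Codon 6: AAC (Asn) → AUC (Ile) — missense.
Codon 7: AGC (Ser) → GGC (Gly) — missense.
Synonymous: 1 of 6.

1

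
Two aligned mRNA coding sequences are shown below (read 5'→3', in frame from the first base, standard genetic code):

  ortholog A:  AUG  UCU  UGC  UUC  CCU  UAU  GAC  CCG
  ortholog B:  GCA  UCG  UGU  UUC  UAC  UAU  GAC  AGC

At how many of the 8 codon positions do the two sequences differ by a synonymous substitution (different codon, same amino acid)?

2

Codon 1: AUG Met / GCA Ala — nonsynonymous.
Codon 2: UCU Ser / UCG Ser — synonymous.
Codon 3: UGC Cys / UGU Cys — synonymous.
Codon 4: UUC Phe / UUC Phe — identical.
Codon 5: CCU Pro / UAC Tyr — nonsynonymous.
Codon 6: UAU Tyr / UAU Tyr — identical.
Codon 7: GAC Asp / GAC Asp — identical.
Codon 8: CCG Pro / AGC Ser — nonsynonymous.
Synonymous differences: 2.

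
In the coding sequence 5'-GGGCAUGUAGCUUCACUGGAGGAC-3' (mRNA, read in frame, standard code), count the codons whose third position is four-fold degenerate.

Codon 1 GGG (Gly): third position 4-fold.
Codon 2 CAU (His): third position 2-fold.
Codon 3 GUA (Val): third position 4-fold.
Codon 4 GCU (Ala): third position 4-fold.
Codon 5 UCA (Ser): third position 4-fold.
Codon 6 CUG (Leu): third position 4-fold.
Codon 7 GAG (Glu): third position 2-fold.
Codon 8 GAC (Asp): third position 2-fold.
Four-fold degenerate third positions: 5.

5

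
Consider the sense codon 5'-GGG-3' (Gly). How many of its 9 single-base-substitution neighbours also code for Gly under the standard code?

3

Position 1: none → 0 synonymous.
Position 2: none → 0 synonymous.
Position 3: GGT, GGC, GGA → 3 synonymous.
Total: 0 + 0 + 3 = 3.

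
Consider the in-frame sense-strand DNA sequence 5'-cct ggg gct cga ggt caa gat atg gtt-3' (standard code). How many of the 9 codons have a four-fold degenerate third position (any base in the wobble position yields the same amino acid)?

6

Codon 1 CCT (Pro): third position 4-fold.
Codon 2 GGG (Gly): third position 4-fold.
Codon 3 GCT (Ala): third position 4-fold.
Codon 4 CGA (Arg): third position 4-fold.
Codon 5 GGT (Gly): third position 4-fold.
Codon 6 CAA (Gln): third position 2-fold.
Codon 7 GAT (Asp): third position 2-fold.
Codon 8 ATG (Met): third position 1-fold.
Codon 9 GTT (Val): third position 4-fold.
Four-fold degenerate third positions: 6.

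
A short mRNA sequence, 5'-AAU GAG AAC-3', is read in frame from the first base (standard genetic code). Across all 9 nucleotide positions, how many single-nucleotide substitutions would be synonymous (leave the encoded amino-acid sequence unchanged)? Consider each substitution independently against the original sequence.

Codon 1 (AAU, Asn): 1 synonymous substitution.
Codon 2 (GAG, Glu): 1 synonymous substitution.
Codon 3 (AAC, Asn): 1 synonymous substitution.
Total: 1 + 1 + 1 = 3.

3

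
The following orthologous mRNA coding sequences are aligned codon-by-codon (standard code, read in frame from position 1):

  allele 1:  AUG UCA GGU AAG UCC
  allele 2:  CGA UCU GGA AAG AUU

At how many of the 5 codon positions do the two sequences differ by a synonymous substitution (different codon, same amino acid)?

2

Codon 1: AUG Met / CGA Arg — nonsynonymous.
Codon 2: UCA Ser / UCU Ser — synonymous.
Codon 3: GGU Gly / GGA Gly — synonymous.
Codon 4: AAG Lys / AAG Lys — identical.
Codon 5: UCC Ser / AUU Ile — nonsynonymous.
Synonymous differences: 2.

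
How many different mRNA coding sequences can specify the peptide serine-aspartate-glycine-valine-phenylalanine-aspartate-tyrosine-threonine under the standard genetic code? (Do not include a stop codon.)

6144

Ser: 6 codons.
Asp: 2 codons.
Gly: 4 codons.
Val: 4 codons.
Phe: 2 codons.
Asp: 2 codons.
Tyr: 2 codons.
Thr: 4 codons.
6 × 2 × 4 × 4 × 2 × 2 × 2 × 4 = 6144.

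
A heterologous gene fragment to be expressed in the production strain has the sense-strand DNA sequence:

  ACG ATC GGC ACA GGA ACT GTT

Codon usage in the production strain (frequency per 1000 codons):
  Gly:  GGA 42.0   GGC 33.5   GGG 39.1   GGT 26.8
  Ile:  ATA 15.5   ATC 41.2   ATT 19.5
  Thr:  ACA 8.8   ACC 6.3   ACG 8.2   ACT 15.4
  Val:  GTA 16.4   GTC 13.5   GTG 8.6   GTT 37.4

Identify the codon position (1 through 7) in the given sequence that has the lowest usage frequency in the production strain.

1

Codon 1 ACG (Thr): 8.2 per 1000.
Codon 2 ATC (Ile): 41.2 per 1000.
Codon 3 GGC (Gly): 33.5 per 1000.
Codon 4 ACA (Thr): 8.8 per 1000.
Codon 5 GGA (Gly): 42.0 per 1000.
Codon 6 ACT (Thr): 15.4 per 1000.
Codon 7 GTT (Val): 37.4 per 1000.
Lowest frequency is 8.2 at codon 1.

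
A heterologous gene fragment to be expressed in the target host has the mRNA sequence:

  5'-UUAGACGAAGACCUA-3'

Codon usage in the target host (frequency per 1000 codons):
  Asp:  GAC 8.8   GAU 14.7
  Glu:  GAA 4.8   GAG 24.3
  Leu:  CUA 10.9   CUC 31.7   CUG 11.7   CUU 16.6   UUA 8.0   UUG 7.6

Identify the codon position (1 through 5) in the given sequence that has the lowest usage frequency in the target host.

Codon 1 UUA (Leu): 8.0 per 1000.
Codon 2 GAC (Asp): 8.8 per 1000.
Codon 3 GAA (Glu): 4.8 per 1000.
Codon 4 GAC (Asp): 8.8 per 1000.
Codon 5 CUA (Leu): 10.9 per 1000.
Lowest frequency is 4.8 at codon 3.

3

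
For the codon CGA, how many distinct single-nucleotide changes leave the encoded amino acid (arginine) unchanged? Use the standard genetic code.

4

Position 1: AGA → 1 synonymous.
Position 2: none → 0 synonymous.
Position 3: CGU, CGC, CGG → 3 synonymous.
Total: 1 + 0 + 3 = 4.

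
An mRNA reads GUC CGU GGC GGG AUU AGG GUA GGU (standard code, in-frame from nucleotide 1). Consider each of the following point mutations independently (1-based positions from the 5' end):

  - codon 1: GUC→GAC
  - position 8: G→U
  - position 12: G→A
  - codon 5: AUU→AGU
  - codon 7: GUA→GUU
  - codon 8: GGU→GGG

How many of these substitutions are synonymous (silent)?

3

Codon 1: GUC (Val) → GAC (Asp) — missense.
Codon 3: GGC (Gly) → GUC (Val) — missense.
Codon 4: GGG (Gly) → GGA (Gly) — synonymous.
Codon 5: AUU (Ile) → AGU (Ser) — missense.
Codon 7: GUA (Val) → GUU (Val) — synonymous.
Codon 8: GGU (Gly) → GGG (Gly) — synonymous.
Synonymous: 3 of 6.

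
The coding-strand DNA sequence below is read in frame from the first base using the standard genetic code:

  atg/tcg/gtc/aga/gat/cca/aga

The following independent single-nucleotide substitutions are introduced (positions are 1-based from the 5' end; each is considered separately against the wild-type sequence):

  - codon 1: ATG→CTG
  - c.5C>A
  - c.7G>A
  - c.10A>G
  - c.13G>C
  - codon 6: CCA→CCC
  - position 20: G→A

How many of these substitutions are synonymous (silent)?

1

Codon 1: ATG (Met) → CTG (Leu) — missense.
Codon 2: TCG (Ser) → TAG (Stop) — nonsense.
Codon 3: GTC (Val) → ATC (Ile) — missense.
Codon 4: AGA (Arg) → GGA (Gly) — missense.
Codon 5: GAT (Asp) → CAT (His) — missense.
Codon 6: CCA (Pro) → CCC (Pro) — synonymous.
Codon 7: AGA (Arg) → AAA (Lys) — missense.
Synonymous: 1 of 7.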